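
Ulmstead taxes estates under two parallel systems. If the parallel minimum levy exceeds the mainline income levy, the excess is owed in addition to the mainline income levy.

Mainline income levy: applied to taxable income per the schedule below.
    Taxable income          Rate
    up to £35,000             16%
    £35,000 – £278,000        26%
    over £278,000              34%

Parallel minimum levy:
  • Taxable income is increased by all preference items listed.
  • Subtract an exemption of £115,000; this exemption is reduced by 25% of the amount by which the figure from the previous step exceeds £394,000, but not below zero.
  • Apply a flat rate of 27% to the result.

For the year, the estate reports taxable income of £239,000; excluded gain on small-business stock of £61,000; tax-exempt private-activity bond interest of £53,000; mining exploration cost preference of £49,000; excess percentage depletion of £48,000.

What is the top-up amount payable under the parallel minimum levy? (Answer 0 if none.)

Parallel minimum levy:
  Adjusted income: £239,000 + £61,000 + £53,000 + £49,000 + £48,000 = £450,000
  Exemption: £115,000 − 25% × (£450,000 − £394,000) = £115,000 − £14,000 = £101,000
  Base: £450,000 − £101,000 = £349,000
  £349,000 × 27% = £94,230

Mainline income levy:
  £35,000 × 16% = £5,600
  £204,000 × 26% = £53,040
  → £58,640

Excess of parallel minimum levy over mainline income levy: £94,230 − £58,640 = £35,590.

£35,590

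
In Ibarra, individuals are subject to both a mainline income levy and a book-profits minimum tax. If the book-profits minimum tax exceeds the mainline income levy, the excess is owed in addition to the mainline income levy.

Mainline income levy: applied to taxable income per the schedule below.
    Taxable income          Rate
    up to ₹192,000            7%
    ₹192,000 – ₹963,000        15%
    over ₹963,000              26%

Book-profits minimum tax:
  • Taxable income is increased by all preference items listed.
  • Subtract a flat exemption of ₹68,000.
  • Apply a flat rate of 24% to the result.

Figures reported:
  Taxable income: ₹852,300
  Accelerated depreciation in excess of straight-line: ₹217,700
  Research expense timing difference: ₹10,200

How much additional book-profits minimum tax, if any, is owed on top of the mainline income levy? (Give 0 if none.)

Mainline income levy:
  ₹192,000 × 7% = ₹13,440
  ₹660,300 × 15% = ₹99,045
  → ₹112,485

Book-profits minimum tax:
  Adjusted income: ₹852,300 + ₹217,700 + ₹10,200 = ₹1,080,200
  Less exemption ₹68,000 → base ₹1,012,200
  ₹1,012,200 × 24% = ₹242,928

Excess of book-profits minimum tax over mainline income levy: ₹242,928 − ₹112,485 = ₹130,443.

₹130,443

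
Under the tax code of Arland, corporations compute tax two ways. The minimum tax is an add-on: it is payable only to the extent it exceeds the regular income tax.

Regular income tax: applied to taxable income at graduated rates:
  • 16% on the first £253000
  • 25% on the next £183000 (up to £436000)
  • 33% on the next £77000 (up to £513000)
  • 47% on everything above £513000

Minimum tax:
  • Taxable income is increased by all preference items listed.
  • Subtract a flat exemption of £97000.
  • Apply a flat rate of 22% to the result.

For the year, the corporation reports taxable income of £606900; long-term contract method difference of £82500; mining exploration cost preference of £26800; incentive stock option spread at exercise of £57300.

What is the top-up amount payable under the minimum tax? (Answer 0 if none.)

£0

Regular income tax:
  £253000 × 16% = £40480
  £183000 × 25% = £45750
  £77000 × 33% = £25410
  £93900 × 47% = £44133
  → £155773

Minimum tax:
  Adjusted income: £606900 + £82500 + £26800 + £57300 = £773500
  Less exemption £97000 → base £676500
  £676500 × 22% = £148830

£148830 ≤ £155773, so no add-on is due.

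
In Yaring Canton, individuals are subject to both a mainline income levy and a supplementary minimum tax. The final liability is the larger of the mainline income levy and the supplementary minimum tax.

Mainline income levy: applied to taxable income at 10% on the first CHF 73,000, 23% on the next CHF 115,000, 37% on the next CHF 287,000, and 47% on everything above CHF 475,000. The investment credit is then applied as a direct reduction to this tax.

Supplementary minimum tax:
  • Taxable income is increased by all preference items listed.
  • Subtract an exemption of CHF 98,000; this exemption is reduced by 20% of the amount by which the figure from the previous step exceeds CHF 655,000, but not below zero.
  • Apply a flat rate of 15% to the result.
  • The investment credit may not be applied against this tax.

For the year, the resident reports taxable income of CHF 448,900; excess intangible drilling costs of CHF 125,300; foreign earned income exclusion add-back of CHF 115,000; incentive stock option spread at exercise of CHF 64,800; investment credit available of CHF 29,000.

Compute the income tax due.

CHF 101,370

Mainline income levy:
  CHF 73,000 × 10% = CHF 7,300
  CHF 115,000 × 23% = CHF 26,450
  CHF 260,900 × 37% = CHF 96,533
  → CHF 130,283
  Less investment credit CHF 29,000 → CHF 101,283

Supplementary minimum tax:
  Adjusted income: CHF 448,900 + CHF 125,300 + CHF 115,000 + CHF 64,800 = CHF 754,000
  Exemption: CHF 98,000 − 20% × (CHF 754,000 − CHF 655,000) = CHF 98,000 − CHF 19,800 = CHF 78,200
  Base: CHF 754,000 − CHF 78,200 = CHF 675,800
  CHF 675,800 × 15% = CHF 101,370

CHF 101,370 > CHF 101,283, so the supplementary minimum tax is the binding amount.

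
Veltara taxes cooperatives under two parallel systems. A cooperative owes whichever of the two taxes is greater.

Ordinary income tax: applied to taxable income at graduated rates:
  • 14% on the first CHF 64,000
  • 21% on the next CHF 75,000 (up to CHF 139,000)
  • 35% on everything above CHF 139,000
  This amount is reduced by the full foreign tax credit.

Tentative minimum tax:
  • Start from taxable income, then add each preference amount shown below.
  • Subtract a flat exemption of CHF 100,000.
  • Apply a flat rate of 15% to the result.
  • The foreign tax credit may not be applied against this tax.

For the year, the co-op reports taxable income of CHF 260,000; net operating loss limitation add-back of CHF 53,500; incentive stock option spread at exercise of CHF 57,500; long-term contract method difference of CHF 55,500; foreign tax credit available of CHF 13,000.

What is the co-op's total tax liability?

CHF 54,060

Tentative minimum tax:
  Adjusted income: CHF 260,000 + CHF 53,500 + CHF 57,500 + CHF 55,500 = CHF 426,500
  Less exemption CHF 100,000 → base CHF 326,500
  CHF 326,500 × 15% = CHF 48,975

Ordinary income tax:
  CHF 64,000 × 14% = CHF 8,960
  CHF 75,000 × 21% = CHF 15,750
  CHF 121,000 × 35% = CHF 42,350
  → CHF 67,060
  Less foreign tax credit CHF 13,000 → CHF 54,060

CHF 54,060 > CHF 48,975, so the ordinary income tax governs.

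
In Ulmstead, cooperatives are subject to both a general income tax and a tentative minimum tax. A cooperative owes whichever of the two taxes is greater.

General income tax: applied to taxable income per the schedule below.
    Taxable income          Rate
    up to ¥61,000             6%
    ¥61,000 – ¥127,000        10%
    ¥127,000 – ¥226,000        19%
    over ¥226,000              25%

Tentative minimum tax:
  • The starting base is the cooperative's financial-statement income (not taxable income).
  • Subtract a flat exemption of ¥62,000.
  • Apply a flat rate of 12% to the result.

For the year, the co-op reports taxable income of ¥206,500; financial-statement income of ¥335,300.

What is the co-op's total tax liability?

General income tax:
  ¥61,000 × 6% = ¥3,660
  ¥66,000 × 10% = ¥6,600
  ¥79,500 × 19% = ¥15,105
  → ¥25,365

Tentative minimum tax:
  Base (financial-statement income): ¥335,300
  Less exemption ¥62,000 → base ¥273,300
  ¥273,300 × 12% = ¥32,796

¥32,796 > ¥25,365, so the tentative minimum tax is the binding amount.

¥32,796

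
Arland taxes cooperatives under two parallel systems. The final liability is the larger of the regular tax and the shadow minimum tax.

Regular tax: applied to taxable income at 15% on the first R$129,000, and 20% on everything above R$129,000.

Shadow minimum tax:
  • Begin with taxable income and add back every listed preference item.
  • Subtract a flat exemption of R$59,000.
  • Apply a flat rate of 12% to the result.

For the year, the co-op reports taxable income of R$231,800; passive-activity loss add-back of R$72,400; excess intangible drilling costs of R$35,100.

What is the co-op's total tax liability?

R$39,910

Regular tax:
  R$129,000 × 15% = R$19,350
  R$102,800 × 20% = R$20,560
  → R$39,910

Shadow minimum tax:
  Adjusted income: R$231,800 + R$72,400 + R$35,100 = R$339,300
  Less exemption R$59,000 → base R$280,300
  R$280,300 × 12% = R$33,636

R$39,910 > R$33,636, so the regular tax governs.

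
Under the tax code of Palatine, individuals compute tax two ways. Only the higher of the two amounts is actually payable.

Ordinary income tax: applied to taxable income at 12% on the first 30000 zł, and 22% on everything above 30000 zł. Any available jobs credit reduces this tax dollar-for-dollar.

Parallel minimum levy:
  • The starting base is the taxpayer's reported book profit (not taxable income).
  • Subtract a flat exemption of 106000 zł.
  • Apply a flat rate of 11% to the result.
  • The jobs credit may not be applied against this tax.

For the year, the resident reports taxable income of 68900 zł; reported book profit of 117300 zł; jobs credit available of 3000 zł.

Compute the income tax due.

Ordinary income tax:
  30000 zł × 12% = 3600 zł
  38900 zł × 22% = 8558 zł
  → 12158 zł
  Less jobs credit 3000 zł → 9158 zł

Parallel minimum levy:
  Base (reported book profit): 117300 zł
  Less exemption 106000 zł → base 11300 zł
  11300 zł × 11% = 1243 zł

9158 zł > 1243 zł, so the ordinary income tax governs.

9158 zł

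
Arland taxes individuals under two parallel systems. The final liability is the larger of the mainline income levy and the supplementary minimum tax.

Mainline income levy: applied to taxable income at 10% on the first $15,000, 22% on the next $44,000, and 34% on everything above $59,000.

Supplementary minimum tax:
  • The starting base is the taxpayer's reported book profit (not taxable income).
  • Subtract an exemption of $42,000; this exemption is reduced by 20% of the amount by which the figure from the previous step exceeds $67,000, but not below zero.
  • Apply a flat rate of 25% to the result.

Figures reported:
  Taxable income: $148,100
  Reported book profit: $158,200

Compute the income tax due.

$41,474

Supplementary minimum tax:
  Base (reported book profit): $158,200
  Exemption: $42,000 − 20% × ($158,200 − $67,000) = $42,000 − $18,240 = $23,760
  Base: $158,200 − $23,760 = $134,440
  $134,440 × 25% = $33,610

Mainline income levy:
  $15,000 × 10% = $1,500
  $44,000 × 22% = $9,680
  $89,100 × 34% = $30,294
  → $41,474

$41,474 > $33,610, so the mainline income levy governs.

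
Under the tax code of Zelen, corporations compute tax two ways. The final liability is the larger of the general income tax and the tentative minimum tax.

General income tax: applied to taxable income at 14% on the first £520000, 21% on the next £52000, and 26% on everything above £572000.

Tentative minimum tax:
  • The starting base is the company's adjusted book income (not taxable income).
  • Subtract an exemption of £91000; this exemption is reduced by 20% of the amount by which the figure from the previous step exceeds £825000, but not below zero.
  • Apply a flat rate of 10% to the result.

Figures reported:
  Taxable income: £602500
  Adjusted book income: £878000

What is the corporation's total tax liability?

£91650

General income tax:
  £520000 × 14% = £72800
  £52000 × 21% = £10920
  £30500 × 26% = £7930
  → £91650

Tentative minimum tax:
  Base (adjusted book income): £878000
  Exemption: £91000 − 20% × (£878000 − £825000) = £91000 − £10600 = £80400
  Base: £878000 − £80400 = £797600
  £797600 × 10% = £79760

£91650 > £79760, so the general income tax governs.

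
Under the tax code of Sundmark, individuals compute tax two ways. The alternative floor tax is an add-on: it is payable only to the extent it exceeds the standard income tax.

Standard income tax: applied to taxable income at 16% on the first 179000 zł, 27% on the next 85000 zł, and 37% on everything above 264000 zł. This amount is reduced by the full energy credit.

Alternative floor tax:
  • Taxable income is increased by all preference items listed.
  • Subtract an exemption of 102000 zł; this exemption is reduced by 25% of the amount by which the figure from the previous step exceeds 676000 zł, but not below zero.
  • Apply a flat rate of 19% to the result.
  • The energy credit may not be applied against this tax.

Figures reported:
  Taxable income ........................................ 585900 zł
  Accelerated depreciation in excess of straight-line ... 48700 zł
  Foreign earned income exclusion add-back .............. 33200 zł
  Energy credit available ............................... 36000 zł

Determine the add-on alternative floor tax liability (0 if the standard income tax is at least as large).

0 zł

Standard income tax:
  179000 zł × 16% = 28640 zł
  85000 zł × 27% = 22950 zł
  321900 zł × 37% = 119103 zł
  → 170693 zł
  Less energy credit 36000 zł → 134693 zł

Alternative floor tax:
  Adjusted income: 585900 zł + 48700 zł + 33200 zł = 667800 zł
  Exemption: 667800 zł ≤ 676000 zł, so full 102000 zł applies
  Base: 667800 zł − 102000 zł = 565800 zł
  565800 zł × 19% = 107502 zł

107502 zł ≤ 134693 zł, so no add-on is due.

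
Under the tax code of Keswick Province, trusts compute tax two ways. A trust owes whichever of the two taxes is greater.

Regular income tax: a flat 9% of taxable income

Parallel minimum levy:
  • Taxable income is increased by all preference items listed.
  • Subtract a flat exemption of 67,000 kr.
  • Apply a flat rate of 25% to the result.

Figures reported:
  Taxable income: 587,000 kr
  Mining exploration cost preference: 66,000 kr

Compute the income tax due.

Parallel minimum levy:
  Adjusted income: 587,000 kr + 66,000 kr = 653,000 kr
  Less exemption 67,000 kr → base 586,000 kr
  586,000 kr × 25% = 146,500 kr

Regular income tax:
  587,000 kr × 9% = 52,830 kr

146,500 kr > 52,830 kr, so the parallel minimum levy is the binding amount.

146,500 kr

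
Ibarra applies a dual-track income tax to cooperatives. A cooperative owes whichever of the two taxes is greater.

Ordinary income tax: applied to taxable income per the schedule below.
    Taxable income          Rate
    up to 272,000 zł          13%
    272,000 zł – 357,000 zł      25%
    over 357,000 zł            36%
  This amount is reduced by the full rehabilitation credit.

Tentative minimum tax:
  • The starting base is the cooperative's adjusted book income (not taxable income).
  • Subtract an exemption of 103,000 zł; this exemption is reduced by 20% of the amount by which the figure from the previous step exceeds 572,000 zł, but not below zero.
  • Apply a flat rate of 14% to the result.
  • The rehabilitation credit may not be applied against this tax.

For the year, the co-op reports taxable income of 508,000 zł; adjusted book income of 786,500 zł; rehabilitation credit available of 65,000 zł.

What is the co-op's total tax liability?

101,696 zł

Tentative minimum tax:
  Base (adjusted book income): 786,500 zł
  Exemption: 103,000 zł − 20% × (786,500 zł − 572,000 zł) = 103,000 zł − 42,900 zł = 60,100 zł
  Base: 786,500 zł − 60,100 zł = 726,400 zł
  726,400 zł × 14% = 101,696 zł

Ordinary income tax:
  272,000 zł × 13% = 35,360 zł
  85,000 zł × 25% = 21,250 zł
  151,000 zł × 36% = 54,360 zł
  → 110,970 zł
  Less rehabilitation credit 65,000 zł → 45,970 zł

101,696 zł > 45,970 zł, so the tentative minimum tax is the binding amount.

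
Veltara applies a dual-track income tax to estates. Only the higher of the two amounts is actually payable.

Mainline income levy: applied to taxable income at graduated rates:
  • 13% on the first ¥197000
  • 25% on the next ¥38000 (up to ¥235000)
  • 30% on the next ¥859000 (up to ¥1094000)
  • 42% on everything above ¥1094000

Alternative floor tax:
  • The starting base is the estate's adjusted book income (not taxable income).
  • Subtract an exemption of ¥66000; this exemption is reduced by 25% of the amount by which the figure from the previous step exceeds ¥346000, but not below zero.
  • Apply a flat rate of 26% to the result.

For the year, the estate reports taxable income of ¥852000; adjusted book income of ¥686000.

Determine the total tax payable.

Alternative floor tax:
  Base (adjusted book income): ¥686000
  Exemption: 25% × (¥686000 − ¥346000) = ¥85000 ≥ ¥66000, so the exemption is fully phased out
  Base: ¥686000 − ¥0 = ¥686000
  ¥686000 × 26% = ¥178360

Mainline income levy:
  ¥197000 × 13% = ¥25610
  ¥38000 × 25% = ¥9500
  ¥617000 × 30% = ¥185100
  → ¥220210

¥220210 > ¥178360, so the mainline income levy governs.

¥220210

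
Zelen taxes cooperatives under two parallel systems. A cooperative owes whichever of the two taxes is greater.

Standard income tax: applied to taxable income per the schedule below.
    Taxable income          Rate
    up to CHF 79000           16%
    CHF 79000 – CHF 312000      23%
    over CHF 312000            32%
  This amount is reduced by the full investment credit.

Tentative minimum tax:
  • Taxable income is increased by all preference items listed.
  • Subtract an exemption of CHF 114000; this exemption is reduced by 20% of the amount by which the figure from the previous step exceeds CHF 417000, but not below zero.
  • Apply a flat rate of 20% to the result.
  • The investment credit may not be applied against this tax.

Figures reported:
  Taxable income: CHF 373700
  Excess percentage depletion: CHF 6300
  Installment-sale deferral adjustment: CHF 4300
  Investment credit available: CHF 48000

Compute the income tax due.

CHF 54060

Standard income tax:
  CHF 79000 × 16% = CHF 12640
  CHF 233000 × 23% = CHF 53590
  CHF 61700 × 32% = CHF 19744
  → CHF 85974
  Less investment credit CHF 48000 → CHF 37974

Tentative minimum tax:
  Adjusted income: CHF 373700 + CHF 6300 + CHF 4300 = CHF 384300
  Exemption: CHF 384300 ≤ CHF 417000, so full CHF 114000 applies
  Base: CHF 384300 − CHF 114000 = CHF 270300
  CHF 270300 × 20% = CHF 54060

CHF 54060 > CHF 37974, so the tentative minimum tax is the binding amount.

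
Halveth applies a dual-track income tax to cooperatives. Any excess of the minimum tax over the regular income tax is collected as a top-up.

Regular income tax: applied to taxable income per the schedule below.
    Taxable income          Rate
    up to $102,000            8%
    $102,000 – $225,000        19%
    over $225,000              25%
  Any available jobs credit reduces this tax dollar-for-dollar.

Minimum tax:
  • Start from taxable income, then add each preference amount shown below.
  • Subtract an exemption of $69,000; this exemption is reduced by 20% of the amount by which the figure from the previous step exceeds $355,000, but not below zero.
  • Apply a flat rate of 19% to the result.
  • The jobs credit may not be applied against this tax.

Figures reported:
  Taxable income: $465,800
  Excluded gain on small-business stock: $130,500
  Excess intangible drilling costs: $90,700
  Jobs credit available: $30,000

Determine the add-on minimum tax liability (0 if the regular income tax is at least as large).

$68,306

Minimum tax:
  Adjusted income: $465,800 + $130,500 + $90,700 = $687,000
  Exemption: $69,000 − 20% × ($687,000 − $355,000) = $69,000 − $66,400 = $2,600
  Base: $687,000 − $2,600 = $684,400
  $684,400 × 19% = $130,036

Regular income tax:
  $102,000 × 8% = $8,160
  $123,000 × 19% = $23,370
  $240,800 × 25% = $60,200
  → $91,730
  Less jobs credit $30,000 → $61,730

Excess of minimum tax over regular income tax: $130,036 − $61,730 = $68,306.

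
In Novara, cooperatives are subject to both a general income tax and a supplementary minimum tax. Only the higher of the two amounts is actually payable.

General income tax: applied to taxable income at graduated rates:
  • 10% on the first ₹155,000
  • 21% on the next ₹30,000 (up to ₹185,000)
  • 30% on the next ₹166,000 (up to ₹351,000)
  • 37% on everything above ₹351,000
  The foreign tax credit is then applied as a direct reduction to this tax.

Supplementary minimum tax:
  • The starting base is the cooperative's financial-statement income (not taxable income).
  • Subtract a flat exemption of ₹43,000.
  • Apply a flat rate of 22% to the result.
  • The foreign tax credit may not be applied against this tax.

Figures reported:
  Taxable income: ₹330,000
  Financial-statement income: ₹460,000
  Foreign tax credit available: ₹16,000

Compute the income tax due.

₹91,740

General income tax:
  ₹155,000 × 10% = ₹15,500
  ₹30,000 × 21% = ₹6,300
  ₹145,000 × 30% = ₹43,500
  → ₹65,300
  Less foreign tax credit ₹16,000 → ₹49,300

Supplementary minimum tax:
  Base (financial-statement income): ₹460,000
  Less exemption ₹43,000 → base ₹417,000
  ₹417,000 × 22% = ₹91,740

₹91,740 > ₹49,300, so the supplementary minimum tax is the binding amount.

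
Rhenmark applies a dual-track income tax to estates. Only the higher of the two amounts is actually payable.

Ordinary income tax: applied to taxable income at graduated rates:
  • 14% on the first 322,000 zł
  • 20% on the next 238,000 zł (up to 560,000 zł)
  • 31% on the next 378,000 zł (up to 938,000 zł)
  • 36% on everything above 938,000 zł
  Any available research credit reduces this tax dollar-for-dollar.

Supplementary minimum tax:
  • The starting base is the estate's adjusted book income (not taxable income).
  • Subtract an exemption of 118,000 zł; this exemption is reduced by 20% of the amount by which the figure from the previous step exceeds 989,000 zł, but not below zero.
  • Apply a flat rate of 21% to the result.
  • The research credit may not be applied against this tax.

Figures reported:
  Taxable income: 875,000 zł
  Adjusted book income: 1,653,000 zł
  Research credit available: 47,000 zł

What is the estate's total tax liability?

Ordinary income tax:
  322,000 zł × 14% = 45,080 zł
  238,000 zł × 20% = 47,600 zł
  315,000 zł × 31% = 97,650 zł
  → 190,330 zł
  Less research credit 47,000 zł → 143,330 zł

Supplementary minimum tax:
  Base (adjusted book income): 1,653,000 zł
  Exemption: 20% × (1,653,000 zł − 989,000 zł) = 132,800 zł ≥ 118,000 zł, so the exemption is fully phased out
  Base: 1,653,000 zł − 0 zł = 1,653,000 zł
  1,653,000 zł × 21% = 347,130 zł

347,130 zł > 143,330 zł, so the supplementary minimum tax is the binding amount.

347,130 zł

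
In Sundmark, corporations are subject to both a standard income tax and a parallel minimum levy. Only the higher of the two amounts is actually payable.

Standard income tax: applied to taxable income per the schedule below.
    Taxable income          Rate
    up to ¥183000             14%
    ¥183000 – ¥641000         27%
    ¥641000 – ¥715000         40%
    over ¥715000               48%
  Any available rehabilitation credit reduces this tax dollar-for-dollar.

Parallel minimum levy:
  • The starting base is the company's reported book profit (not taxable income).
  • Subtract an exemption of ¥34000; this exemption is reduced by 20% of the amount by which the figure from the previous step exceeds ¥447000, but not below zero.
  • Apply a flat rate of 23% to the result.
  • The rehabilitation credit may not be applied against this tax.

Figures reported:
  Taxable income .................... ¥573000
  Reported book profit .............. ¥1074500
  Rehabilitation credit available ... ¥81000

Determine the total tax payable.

Parallel minimum levy:
  Base (reported book profit): ¥1074500
  Exemption: 20% × (¥1074500 − ¥447000) = ¥125500 ≥ ¥34000, so the exemption is fully phased out
  Base: ¥1074500 − ¥0 = ¥1074500
  ¥1074500 × 23% = ¥247135

Standard income tax:
  ¥183000 × 14% = ¥25620
  ¥390000 × 27% = ¥105300
  → ¥130920
  Less rehabilitation credit ¥81000 → ¥49920

¥247135 > ¥49920, so the parallel minimum levy is the binding amount.

¥247135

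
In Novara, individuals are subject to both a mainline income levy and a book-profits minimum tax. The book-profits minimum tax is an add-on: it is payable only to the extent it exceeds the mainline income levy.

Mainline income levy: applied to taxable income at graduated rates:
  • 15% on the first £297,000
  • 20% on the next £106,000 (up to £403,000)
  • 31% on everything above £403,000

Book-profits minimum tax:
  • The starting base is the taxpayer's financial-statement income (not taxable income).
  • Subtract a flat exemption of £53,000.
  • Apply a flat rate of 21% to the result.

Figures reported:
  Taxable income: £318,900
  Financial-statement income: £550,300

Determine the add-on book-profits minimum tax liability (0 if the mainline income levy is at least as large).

Book-profits minimum tax:
  Base (financial-statement income): £550,300
  Less exemption £53,000 → base £497,300
  £497,300 × 21% = £104,433

Mainline income levy:
  £297,000 × 15% = £44,550
  £21,900 × 20% = £4,380
  → £48,930

Excess of book-profits minimum tax over mainline income levy: £104,433 − £48,930 = £55,503.

£55,503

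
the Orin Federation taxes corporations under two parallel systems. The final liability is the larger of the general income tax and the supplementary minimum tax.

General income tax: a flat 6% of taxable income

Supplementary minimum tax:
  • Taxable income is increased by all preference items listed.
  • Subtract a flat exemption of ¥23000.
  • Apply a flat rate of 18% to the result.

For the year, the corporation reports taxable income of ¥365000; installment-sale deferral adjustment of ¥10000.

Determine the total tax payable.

¥63360

General income tax:
  ¥365000 × 6% = ¥21900

Supplementary minimum tax:
  Adjusted income: ¥365000 + ¥10000 = ¥375000
  Less exemption ¥23000 → base ¥352000
  ¥352000 × 18% = ¥63360

¥63360 > ¥21900, so the supplementary minimum tax is the binding amount.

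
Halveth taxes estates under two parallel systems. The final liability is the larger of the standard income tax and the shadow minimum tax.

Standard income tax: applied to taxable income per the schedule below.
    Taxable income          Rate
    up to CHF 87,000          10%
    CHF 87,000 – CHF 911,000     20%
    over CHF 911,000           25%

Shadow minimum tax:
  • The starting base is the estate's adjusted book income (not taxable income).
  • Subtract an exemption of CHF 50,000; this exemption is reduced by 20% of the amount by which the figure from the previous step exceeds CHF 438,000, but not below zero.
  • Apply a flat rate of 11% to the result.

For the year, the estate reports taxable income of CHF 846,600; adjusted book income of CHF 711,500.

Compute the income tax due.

CHF 160,620

Standard income tax:
  CHF 87,000 × 10% = CHF 8,700
  CHF 759,600 × 20% = CHF 151,920
  → CHF 160,620

Shadow minimum tax:
  Base (adjusted book income): CHF 711,500
  Exemption: 20% × (CHF 711,500 − CHF 438,000) = CHF 54,700 ≥ CHF 50,000, so the exemption is fully phased out
  Base: CHF 711,500 − CHF 0 = CHF 711,500
  CHF 711,500 × 11% = CHF 78,265

CHF 160,620 > CHF 78,265, so the standard income tax governs.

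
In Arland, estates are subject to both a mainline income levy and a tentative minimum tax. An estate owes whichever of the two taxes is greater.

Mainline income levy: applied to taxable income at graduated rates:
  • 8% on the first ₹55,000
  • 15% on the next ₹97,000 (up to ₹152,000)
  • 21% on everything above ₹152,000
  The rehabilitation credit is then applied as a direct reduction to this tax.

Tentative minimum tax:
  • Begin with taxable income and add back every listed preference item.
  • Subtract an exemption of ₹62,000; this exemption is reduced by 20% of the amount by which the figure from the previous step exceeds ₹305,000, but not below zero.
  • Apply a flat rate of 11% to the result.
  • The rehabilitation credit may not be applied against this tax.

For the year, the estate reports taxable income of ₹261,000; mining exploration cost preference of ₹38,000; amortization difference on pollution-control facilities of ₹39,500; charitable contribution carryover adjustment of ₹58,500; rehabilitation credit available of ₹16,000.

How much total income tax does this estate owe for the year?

₹38,874

Tentative minimum tax:
  Adjusted income: ₹261,000 + ₹38,000 + ₹39,500 + ₹58,500 = ₹397,000
  Exemption: ₹62,000 − 20% × (₹397,000 − ₹305,000) = ₹62,000 − ₹18,400 = ₹43,600
  Base: ₹397,000 − ₹43,600 = ₹353,400
  ₹353,400 × 11% = ₹38,874

Mainline income levy:
  ₹55,000 × 8% = ₹4,400
  ₹97,000 × 15% = ₹14,550
  ₹109,000 × 21% = ₹22,890
  → ₹41,840
  Less rehabilitation credit ₹16,000 → ₹25,840

₹38,874 > ₹25,840, so the tentative minimum tax is the binding amount.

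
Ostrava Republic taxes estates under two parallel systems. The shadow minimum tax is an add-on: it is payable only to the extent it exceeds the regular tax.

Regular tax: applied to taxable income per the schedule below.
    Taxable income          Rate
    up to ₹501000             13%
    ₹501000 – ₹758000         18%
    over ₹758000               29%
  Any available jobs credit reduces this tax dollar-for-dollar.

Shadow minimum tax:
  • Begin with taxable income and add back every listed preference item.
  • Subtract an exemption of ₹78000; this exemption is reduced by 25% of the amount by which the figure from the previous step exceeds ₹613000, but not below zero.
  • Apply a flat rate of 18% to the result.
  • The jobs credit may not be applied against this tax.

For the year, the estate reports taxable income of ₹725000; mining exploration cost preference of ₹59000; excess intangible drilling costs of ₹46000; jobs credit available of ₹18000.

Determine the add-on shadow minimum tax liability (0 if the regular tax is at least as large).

Shadow minimum tax:
  Adjusted income: ₹725000 + ₹59000 + ₹46000 = ₹830000
  Exemption: ₹78000 − 25% × (₹830000 − ₹613000) = ₹78000 − ₹54250 = ₹23750
  Base: ₹830000 − ₹23750 = ₹806250
  ₹806250 × 18% = ₹145125

Regular tax:
  ₹501000 × 13% = ₹65130
  ₹224000 × 18% = ₹40320
  → ₹105450
  Less jobs credit ₹18000 → ₹87450

Excess of shadow minimum tax over regular tax: ₹145125 − ₹87450 = ₹57675.

₹57675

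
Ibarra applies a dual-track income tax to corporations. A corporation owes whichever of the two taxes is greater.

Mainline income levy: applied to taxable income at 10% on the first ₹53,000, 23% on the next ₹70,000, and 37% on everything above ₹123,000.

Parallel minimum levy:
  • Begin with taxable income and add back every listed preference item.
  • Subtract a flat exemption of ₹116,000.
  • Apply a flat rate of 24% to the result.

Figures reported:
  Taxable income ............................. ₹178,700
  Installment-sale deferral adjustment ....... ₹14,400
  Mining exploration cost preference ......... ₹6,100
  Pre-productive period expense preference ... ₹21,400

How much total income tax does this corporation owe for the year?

₹42,009

Mainline income levy:
  ₹53,000 × 10% = ₹5,300
  ₹70,000 × 23% = ₹16,100
  ₹55,700 × 37% = ₹20,609
  → ₹42,009

Parallel minimum levy:
  Adjusted income: ₹178,700 + ₹14,400 + ₹6,100 + ₹21,400 = ₹220,600
  Less exemption ₹116,000 → base ₹104,600
  ₹104,600 × 24% = ₹25,104

₹42,009 > ₹25,104, so the mainline income levy governs.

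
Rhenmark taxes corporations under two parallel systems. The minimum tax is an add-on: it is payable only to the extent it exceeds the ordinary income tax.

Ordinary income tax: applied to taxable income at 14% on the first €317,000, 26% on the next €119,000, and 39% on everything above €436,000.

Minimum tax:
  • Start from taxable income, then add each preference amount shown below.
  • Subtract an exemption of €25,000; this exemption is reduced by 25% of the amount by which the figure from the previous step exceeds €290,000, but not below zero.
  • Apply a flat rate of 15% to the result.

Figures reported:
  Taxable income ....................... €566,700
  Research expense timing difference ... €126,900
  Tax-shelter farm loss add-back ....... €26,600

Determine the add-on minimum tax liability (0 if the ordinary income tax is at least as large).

Minimum tax:
  Adjusted income: €566,700 + €126,900 + €26,600 = €720,200
  Exemption: 25% × (€720,200 − €290,000) = €107,550 ≥ €25,000, so the exemption is fully phased out
  Base: €720,200 − €0 = €720,200
  €720,200 × 15% = €108,030

Ordinary income tax:
  €317,000 × 14% = €44,380
  €119,000 × 26% = €30,940
  €130,700 × 39% = €50,973
  → €126,293

€108,030 ≤ €126,293, so no add-on is due.

€0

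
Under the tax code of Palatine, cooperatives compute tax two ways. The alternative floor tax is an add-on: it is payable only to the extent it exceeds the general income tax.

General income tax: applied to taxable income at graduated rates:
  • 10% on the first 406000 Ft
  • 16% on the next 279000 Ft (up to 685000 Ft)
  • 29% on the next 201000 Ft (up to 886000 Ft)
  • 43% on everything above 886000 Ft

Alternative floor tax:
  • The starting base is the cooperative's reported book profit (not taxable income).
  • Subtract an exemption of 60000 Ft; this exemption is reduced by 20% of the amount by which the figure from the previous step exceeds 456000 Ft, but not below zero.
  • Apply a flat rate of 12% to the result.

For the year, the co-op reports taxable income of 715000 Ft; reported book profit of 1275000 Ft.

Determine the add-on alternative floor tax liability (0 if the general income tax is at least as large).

Alternative floor tax:
  Base (reported book profit): 1275000 Ft
  Exemption: 20% × (1275000 Ft − 456000 Ft) = 163800 Ft ≥ 60000 Ft, so the exemption is fully phased out
  Base: 1275000 Ft − 0 Ft = 1275000 Ft
  1275000 Ft × 12% = 153000 Ft

General income tax:
  406000 Ft × 10% = 40600 Ft
  279000 Ft × 16% = 44640 Ft
  30000 Ft × 29% = 8700 Ft
  → 93940 Ft

Excess of alternative floor tax over general income tax: 153000 Ft − 93940 Ft = 59060 Ft.

59060 Ft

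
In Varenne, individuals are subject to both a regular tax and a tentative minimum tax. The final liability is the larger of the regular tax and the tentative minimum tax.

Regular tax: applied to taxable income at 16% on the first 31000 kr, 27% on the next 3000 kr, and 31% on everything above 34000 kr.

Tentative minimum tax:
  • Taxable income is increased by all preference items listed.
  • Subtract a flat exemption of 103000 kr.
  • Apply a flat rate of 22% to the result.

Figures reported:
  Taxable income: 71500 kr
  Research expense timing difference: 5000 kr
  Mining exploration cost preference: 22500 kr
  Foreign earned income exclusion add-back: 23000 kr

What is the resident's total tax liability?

17395 kr

Tentative minimum tax:
  Adjusted income: 71500 kr + 5000 kr + 22500 kr + 23000 kr = 122000 kr
  Less exemption 103000 kr → base 19000 kr
  19000 kr × 22% = 4180 kr

Regular tax:
  31000 kr × 16% = 4960 kr
  3000 kr × 27% = 810 kr
  37500 kr × 31% = 11625 kr
  → 17395 kr

17395 kr > 4180 kr, so the regular tax governs.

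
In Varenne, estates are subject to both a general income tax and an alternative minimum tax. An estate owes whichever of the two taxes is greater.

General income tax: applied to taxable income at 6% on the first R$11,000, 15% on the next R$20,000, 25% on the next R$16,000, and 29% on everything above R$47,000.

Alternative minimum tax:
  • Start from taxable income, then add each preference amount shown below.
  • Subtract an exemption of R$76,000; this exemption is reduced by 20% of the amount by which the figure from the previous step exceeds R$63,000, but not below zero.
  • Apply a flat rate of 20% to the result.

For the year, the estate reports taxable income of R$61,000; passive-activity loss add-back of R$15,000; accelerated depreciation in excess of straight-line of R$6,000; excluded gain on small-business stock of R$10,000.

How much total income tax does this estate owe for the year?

R$11,720

Alternative minimum tax:
  Adjusted income: R$61,000 + R$15,000 + R$6,000 + R$10,000 = R$92,000
  Exemption: R$76,000 − 20% × (R$92,000 − R$63,000) = R$76,000 − R$5,800 = R$70,200
  Base: R$92,000 − R$70,200 = R$21,800
  R$21,800 × 20% = R$4,360

General income tax:
  R$11,000 × 6% = R$660
  R$20,000 × 15% = R$3,000
  R$16,000 × 25% = R$4,000
  R$14,000 × 29% = R$4,060
  → R$11,720

R$11,720 > R$4,360, so the general income tax governs.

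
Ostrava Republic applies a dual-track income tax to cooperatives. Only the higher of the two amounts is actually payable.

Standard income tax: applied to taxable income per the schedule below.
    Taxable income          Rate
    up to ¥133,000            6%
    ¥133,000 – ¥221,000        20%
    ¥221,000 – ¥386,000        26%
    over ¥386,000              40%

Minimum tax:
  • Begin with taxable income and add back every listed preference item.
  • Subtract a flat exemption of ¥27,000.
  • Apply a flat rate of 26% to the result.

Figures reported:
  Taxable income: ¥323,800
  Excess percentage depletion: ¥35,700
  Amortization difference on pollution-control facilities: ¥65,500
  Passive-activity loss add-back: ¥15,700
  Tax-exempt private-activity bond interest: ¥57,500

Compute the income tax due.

¥122,512

Standard income tax:
  ¥133,000 × 6% = ¥7,980
  ¥88,000 × 20% = ¥17,600
  ¥102,800 × 26% = ¥26,728
  → ¥52,308

Minimum tax:
  Adjusted income: ¥323,800 + ¥35,700 + ¥65,500 + ¥15,700 + ¥57,500 = ¥498,200
  Less exemption ¥27,000 → base ¥471,200
  ¥471,200 × 26% = ¥122,512

¥122,512 > ¥52,308, so the minimum tax is the binding amount.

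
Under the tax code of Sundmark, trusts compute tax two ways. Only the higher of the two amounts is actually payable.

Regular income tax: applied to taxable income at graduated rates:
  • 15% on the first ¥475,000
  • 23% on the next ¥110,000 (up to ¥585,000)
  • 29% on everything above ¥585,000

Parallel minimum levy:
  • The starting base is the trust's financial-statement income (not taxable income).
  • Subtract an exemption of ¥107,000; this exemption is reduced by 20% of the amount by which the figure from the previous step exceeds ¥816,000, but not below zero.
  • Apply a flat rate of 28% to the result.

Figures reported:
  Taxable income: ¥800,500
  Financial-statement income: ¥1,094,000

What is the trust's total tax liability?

Regular income tax:
  ¥475,000 × 15% = ¥71,250
  ¥110,000 × 23% = ¥25,300
  ¥215,500 × 29% = ¥62,495
  → ¥159,045

Parallel minimum levy:
  Base (financial-statement income): ¥1,094,000
  Exemption: ¥107,000 − 20% × (¥1,094,000 − ¥816,000) = ¥107,000 − ¥55,600 = ¥51,400
  Base: ¥1,094,000 − ¥51,400 = ¥1,042,600
  ¥1,042,600 × 28% = ¥291,928

¥291,928 > ¥159,045, so the parallel minimum levy is the binding amount.

¥291,928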